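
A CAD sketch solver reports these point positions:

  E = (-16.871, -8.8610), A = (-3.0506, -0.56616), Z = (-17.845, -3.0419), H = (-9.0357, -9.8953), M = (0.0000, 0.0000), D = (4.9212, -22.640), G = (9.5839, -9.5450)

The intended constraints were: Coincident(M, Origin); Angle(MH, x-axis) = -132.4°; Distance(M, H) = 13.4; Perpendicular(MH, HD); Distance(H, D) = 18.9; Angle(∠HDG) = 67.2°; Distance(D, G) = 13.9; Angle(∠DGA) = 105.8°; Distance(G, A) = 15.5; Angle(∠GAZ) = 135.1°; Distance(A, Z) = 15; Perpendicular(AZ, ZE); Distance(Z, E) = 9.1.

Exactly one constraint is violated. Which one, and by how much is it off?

Distance(Z, E) = 9.1 — off by 3.20.

M = (0.00, 0.00) ✓; MH at -132.4° ✓; |MH| = 13.40 ✓; ∠(MH, HD) = 90.00° ✓; |HD| = 18.90 ✓; ∠HDG = 67.20° ✓; |DG| = 13.90 ✓; ∠DGA = 105.8° ✓; |GA| = 15.50 ✓; ∠GAZ = 135.1° ✓; |AZ| = 15.00 ✓; ∠(AZ, ZE) = 90.00° ✓; |ZE| = 5.900 ✗.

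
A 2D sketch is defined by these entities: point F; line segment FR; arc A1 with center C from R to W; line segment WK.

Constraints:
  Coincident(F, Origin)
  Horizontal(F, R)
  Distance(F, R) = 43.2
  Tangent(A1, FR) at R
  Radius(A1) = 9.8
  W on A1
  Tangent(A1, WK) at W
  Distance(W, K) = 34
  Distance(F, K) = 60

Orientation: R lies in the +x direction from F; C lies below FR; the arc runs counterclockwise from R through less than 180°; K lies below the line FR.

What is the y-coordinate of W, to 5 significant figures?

-11.563

Checks: |CW| = 9.800 ✓; ∠(CW, WK) = 90.00° ✓; |WK| = 34.00 ✓; |FK| = 60.00 ✓.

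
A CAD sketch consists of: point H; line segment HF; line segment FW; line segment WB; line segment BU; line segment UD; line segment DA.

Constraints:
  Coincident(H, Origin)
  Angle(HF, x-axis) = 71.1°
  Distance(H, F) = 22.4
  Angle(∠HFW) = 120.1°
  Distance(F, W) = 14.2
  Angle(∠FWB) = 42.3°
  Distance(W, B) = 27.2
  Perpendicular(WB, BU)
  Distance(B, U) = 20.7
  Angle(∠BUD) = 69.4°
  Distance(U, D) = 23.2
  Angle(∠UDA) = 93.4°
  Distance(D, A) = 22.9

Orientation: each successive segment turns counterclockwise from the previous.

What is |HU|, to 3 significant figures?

18.5

H is at the origin; HF runs at 71.1° with length 22.4, so F = (7.26, 21.2). ∠HFW = 120.1° gives FW at 131° from the x-axis; with |FW| = 14.2, W = (-2.06, 31.9). ∠FWB = 42.3° gives WB at -91.3° from the x-axis; with |WB| = 27.2, B = (-2.68, 4.72). WB ⟂ BU, so BU runs at -1.30°; with |BU| = 20.7, U = (18.0, 4.25). Then |HU| = |U − H| = 18.5.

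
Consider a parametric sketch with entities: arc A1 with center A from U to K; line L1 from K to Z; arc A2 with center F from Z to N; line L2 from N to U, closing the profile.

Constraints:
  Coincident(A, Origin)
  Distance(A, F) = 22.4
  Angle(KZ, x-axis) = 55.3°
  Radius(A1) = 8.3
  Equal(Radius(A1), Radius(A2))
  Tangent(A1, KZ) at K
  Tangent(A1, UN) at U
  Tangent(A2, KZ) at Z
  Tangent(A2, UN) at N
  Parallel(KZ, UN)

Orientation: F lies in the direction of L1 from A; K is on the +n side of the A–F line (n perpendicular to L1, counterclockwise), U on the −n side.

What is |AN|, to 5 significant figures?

23.888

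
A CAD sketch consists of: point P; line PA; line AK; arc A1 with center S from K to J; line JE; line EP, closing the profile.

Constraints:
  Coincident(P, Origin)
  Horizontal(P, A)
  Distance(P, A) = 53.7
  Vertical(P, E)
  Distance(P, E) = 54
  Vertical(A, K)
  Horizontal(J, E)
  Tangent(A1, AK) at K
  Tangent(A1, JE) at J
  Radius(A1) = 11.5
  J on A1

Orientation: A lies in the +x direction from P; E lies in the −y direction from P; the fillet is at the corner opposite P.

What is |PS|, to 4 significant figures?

59.89

P is at the origin; P and A share the same y with |PA| = 53.7 and A on the +x side, so A = (53.70, 0.000). PE is vertical with |PE| = 54.0 and E on the −y side, so E = (0.000, -54.00). The virtual corner opposite P is at (53.70, -54.00). The tangent condition forces SK to be normal to AK and A1 meets JE tangentially, so SJ is at right angles to JE, with radius 11.5, so the center S sits 11.5 in from both sides at S = (42.20, -42.50). Then |PS| = |S − P| = 59.89.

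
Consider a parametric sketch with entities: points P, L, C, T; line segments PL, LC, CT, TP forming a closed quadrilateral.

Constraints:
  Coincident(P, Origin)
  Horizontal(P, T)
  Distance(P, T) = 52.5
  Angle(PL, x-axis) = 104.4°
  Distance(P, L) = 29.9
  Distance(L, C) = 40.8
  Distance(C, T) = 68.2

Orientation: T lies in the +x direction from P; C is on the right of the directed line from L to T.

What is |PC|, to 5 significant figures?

18.527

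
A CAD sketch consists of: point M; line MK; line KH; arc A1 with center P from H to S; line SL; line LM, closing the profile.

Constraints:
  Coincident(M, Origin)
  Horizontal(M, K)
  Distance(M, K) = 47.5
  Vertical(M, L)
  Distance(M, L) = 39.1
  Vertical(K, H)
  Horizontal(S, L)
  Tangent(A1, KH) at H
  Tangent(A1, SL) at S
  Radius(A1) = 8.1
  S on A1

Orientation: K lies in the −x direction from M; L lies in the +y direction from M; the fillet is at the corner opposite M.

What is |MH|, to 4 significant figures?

56.72

M is at the origin; M and K share the same y with |MK| = 47.5 and K on the −x side, so K = (-47.50, 0.000). M and L share the same x with |ML| = 39.1 and L on the +y side, so L = (0.000, 39.10). The virtual corner opposite M is at (-47.50, 39.10). The tangent condition forces PH to be normal to KH and since A1 is tangent to SL there, PS ⟂ SL, with radius 8.1, so the center P sits 8.1 in from both sides at P = (-39.40, 31.00). That places the tangent points at H = (-47.50, 31.00) on KH and S = (-39.40, 39.10) on SL. Then |MH| = |H − M| = 56.72.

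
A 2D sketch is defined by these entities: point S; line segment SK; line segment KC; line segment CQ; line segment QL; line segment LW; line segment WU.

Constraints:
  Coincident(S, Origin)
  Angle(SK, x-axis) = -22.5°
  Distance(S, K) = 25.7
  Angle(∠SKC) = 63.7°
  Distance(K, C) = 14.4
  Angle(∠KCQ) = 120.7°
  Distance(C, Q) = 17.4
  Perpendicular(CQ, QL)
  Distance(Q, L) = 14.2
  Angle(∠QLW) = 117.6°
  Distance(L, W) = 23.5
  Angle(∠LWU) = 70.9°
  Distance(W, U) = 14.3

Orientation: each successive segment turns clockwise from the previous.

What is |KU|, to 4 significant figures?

2.313

S is at the origin; SK runs at -22.5° with length 25.7, so K = (23.74, -9.835). ∠SKC = 63.7° gives KC at -138.8° from the x-axis; with |KC| = 14.4, C = (12.91, -19.32). ∠KCQ = 120.7° gives CQ at 161.9° from the x-axis; with |CQ| = 17.4, Q = (-3.630, -13.91). The perpendicularity gives QL at right angles to CQ, so QL runs at 71.90°; with |QL| = 14.2, L = (0.7816, -0.4170). ∠QLW = 117.6° gives LW at 9.500° from the x-axis; with |LW| = 23.5, W = (23.96, 3.462). ∠LWU = 70.9° gives WU at -99.60° from the x-axis; with |WU| = 14.3, U = (21.57, -10.64). Then |KU| = |U − K| = 2.313.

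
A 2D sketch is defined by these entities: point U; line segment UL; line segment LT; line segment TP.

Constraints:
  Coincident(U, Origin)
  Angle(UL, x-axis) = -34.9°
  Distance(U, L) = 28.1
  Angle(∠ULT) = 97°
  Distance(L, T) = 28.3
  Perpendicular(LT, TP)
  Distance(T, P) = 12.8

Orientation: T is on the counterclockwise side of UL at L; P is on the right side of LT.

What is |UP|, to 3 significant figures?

51.6

U is at the origin; UL runs at -34.9° with length 28.1, so L = 28.1·(cos -34.9°, sin -34.9°) = (23.0, -16.1). ∠ULT = 97.0°, so LT runs at -34.9° + (180° − 97.0°) = 48.1° from the x-axis; with |LT| = 28.3, T = L + 28.3·(cos 48.1°, sin 48.1°) = (41.9, 4.99). LT ⟂ TP; with |TP| = 12.8 on the right of LT, P = T + 12.8·(0.744, -0.668) = (51.5, -3.56). Then |UP| = |P − U| = 51.6.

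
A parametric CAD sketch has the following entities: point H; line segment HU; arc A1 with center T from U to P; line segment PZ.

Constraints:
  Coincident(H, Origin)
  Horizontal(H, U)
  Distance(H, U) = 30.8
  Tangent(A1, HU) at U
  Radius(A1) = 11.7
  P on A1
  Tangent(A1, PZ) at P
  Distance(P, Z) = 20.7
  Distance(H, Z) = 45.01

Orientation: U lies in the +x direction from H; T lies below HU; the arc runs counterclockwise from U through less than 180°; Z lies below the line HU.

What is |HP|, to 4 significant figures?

25.72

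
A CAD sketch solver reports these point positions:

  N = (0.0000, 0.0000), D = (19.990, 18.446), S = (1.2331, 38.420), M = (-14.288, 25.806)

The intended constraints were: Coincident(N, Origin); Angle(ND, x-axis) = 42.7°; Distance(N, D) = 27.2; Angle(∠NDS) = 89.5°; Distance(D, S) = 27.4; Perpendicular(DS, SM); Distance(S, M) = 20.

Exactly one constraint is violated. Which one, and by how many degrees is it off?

Perpendicular(DS, SM) — off by 4.10°.

N = (0.00, 0.00) ✓; ND at 42.70° ✓; |ND| = 27.20 ✓; ∠NDS = 89.50° ✓; |DS| = 27.40 ✓; ∠(DS, SM) = 85.90° ✗; |SM| = 20.00 ✓.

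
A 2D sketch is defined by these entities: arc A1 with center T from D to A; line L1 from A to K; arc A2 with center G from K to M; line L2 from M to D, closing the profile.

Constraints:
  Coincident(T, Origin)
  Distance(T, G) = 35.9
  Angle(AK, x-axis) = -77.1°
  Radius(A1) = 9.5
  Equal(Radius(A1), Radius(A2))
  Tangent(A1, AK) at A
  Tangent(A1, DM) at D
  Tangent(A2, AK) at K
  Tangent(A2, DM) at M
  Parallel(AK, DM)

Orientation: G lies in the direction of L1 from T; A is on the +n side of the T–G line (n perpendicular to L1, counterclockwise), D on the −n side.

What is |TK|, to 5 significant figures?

37.136

The slot axis is L1's direction at -77.1°, so u = (cos -77.1°, sin -77.1°) = (0.22325, -0.97476) and n = (−sin -77.1°, cos -77.1°) = (0.97476, 0.22325). T is at the origin and G lies 35.9 along u from T, so G = 35.9·u = (8.0147, -34.994). Tangency of A1 to both parallel lines with radius 9.5 puts A and D at T ± 9.5·n: A = (9.2602, 2.1209), D = (-9.2602, -2.1209). Equal radii place K and M the same way about G: K = G + 9.5·n = (17.275, -32.873), M = G − 9.5·n = (-1.2456, -37.115). Then |TK| = |K − T| = 37.136.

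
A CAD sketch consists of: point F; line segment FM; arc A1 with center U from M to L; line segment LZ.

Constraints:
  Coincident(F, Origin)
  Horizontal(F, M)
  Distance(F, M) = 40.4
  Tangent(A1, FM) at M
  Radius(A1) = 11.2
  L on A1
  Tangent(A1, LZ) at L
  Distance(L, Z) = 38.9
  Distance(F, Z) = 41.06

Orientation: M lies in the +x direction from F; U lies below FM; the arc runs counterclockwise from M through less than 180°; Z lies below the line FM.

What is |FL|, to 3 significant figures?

31.2

F is at the origin; F and M share the same y with |FM| = 40.4 and M on the +x side, so M = (40.4, 0.00). The tangent condition forces UM to be normal to FM, so U = M + (0, -11.2) = (40.4, -11.2). Since UL ⟂ LZ (tangency), |UZ| = √(11.2² + 38.9²) = 40.5 regardless of where L sits on A1. So Z lies on both circle(F, 41.06) and circle(U, 40.5); the below-FM intersection is Z = (11.4, -39.4). L is the foot of the tangent from Z: L = (30.7, -5.65).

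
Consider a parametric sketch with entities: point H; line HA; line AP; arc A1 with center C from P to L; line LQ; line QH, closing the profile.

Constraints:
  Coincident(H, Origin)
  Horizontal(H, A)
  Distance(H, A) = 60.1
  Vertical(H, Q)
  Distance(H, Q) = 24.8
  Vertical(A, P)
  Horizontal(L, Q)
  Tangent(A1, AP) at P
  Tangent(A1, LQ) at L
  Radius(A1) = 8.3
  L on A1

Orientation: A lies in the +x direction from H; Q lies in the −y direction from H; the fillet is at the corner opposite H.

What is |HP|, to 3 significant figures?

62.3

H is at the origin; H and A share the same y with |HA| = 60.1 and A on the +x side, so A = (60.1, 0.00). HQ is vertical with |HQ| = 24.8 and Q on the −y side, so Q = (0.00, -24.8). The virtual corner opposite H is at (60.1, -24.8). Tangency of A1 to AP means the radius CP is perpendicular to AP and tangency of A1 to LQ means the radius CL is perpendicular to LQ, with radius 8.3, so the center C sits 8.3 in from both sides at C = (51.8, -16.5). That places the tangent points at P = (60.1, -16.5) on AP and L = (51.8, -24.8) on LQ. Then |HP| = |P − H| = 62.3.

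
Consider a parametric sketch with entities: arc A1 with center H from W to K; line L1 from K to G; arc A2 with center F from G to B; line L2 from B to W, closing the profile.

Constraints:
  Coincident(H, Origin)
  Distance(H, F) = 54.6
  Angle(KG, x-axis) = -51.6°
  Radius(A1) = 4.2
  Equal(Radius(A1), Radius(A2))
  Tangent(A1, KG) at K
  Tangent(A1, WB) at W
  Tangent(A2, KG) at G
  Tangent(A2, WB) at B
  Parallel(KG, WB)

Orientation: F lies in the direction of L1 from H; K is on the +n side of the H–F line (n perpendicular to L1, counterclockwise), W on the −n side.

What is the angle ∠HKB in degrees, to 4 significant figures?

81.25°

Tangency of A1 to both parallel lines with radius 4.2 puts K and W at H ± 4.2·n: K = (3.292, 2.609), W = (-3.292, -2.609). Equal radii place G and B the same way about F: G = F + 4.2·n = (37.21, -40.18), B = F − 4.2·n = (30.62, -45.40). Then cos ∠HKB = KH·KB / (|KH||KB|), giving 81.25°.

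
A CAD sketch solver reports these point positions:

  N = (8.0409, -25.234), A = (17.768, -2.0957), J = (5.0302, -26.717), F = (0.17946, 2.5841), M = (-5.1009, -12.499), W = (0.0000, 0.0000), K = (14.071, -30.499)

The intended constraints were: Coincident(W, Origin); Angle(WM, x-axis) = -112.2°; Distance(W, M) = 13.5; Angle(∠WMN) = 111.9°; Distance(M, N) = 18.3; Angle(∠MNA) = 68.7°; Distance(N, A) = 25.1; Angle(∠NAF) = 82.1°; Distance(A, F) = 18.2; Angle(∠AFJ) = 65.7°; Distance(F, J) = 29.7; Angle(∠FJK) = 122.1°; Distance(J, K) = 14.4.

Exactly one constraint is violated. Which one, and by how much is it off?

Distance(J, K) = 14.4 — off by 4.60.

W = (0.00, 0.00) ✓; WM at -112.2° ✓; |WM| = 13.50 ✓; ∠WMN = 111.9° ✓; |MN| = 18.30 ✓; ∠MNA = 68.70° ✓; |NA| = 25.10 ✓; ∠NAF = 82.10° ✓; |AF| = 18.20 ✓; ∠AFJ = 65.70° ✓; |FJ| = 29.70 ✓; ∠FJK = 122.1° ✓; |JK| = 9.800 ✗.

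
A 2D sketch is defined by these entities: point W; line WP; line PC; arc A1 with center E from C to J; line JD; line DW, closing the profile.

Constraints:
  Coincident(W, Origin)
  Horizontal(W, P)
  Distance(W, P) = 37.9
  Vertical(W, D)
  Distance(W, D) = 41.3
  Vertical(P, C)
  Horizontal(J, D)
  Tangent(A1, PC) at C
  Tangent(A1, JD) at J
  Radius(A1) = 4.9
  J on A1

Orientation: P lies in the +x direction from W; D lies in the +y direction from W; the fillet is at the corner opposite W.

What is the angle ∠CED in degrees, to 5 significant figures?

171.55°

The virtual corner opposite W is at (37.900, 41.300). The tangent condition forces EC to be normal to PC and A1 meets JD tangentially, so EJ is at right angles to JD, with radius 4.9, so the center E sits 4.9 in from both sides at E = (33.000, 36.400). That places the tangent points at C = (37.900, 36.400) on PC and J = (33.000, 41.300) on JD. Then cos ∠CED = EC·ED / (|EC||ED|), giving 171.55°.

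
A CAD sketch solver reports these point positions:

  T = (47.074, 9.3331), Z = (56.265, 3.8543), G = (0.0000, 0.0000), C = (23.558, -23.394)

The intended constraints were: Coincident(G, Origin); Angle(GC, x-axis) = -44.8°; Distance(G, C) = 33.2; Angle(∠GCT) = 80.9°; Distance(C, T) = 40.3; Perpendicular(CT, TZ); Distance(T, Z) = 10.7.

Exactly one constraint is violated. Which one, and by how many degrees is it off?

Perpendicular(CT, TZ) — off by 4.90°.

G = (0.00, 0.00) ✓; GC at -44.80° ✓; |GC| = 33.20 ✓; ∠GCT = 80.90° ✓; |CT| = 40.30 ✓; ∠(CT, TZ) = 85.10° ✗; |TZ| = 10.70 ✓.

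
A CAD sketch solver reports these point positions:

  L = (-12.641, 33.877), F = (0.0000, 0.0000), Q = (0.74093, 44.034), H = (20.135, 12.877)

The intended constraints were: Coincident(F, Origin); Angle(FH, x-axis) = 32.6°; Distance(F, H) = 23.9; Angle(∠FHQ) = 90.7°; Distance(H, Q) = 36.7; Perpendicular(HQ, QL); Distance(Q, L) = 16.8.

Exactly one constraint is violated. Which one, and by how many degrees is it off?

Perpendicular(HQ, QL) — off by 5.30°.

F = (0.00, 0.00) ✓; FH at 32.60° ✓; |FH| = 23.90 ✓; ∠FHQ = 90.70° ✓; |HQ| = 36.70 ✓; ∠(HQ, QL) = 95.30° ✗; |QL| = 16.80 ✓.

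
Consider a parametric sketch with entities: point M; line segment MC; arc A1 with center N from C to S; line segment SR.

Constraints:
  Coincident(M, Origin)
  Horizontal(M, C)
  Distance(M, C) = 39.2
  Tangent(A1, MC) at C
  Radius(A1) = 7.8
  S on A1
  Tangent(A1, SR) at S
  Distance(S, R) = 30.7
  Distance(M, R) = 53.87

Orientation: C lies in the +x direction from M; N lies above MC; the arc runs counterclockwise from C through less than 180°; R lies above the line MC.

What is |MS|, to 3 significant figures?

47.7

Checks: |NC| = 7.800 ✓; |NS| = 7.800 ✓; ∠(NS, SR) = 90.00° ✓; |SR| = 30.70 ✓; |MR| = 53.87 ✓.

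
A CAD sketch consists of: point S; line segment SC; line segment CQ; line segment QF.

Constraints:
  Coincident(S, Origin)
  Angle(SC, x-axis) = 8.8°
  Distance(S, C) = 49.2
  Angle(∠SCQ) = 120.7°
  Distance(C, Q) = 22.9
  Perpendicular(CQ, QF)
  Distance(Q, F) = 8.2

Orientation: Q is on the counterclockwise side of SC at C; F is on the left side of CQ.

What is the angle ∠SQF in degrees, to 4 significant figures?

48.62°

S is at the origin; SC runs at 8.8° with length 49.2, so C = 49.2·(cos 8.8°, sin 8.8°) = (48.62, 7.527). ∠SCQ = 120.7°, so CQ runs at 8.8° + (180° − 120.7°) = 68.10° from the x-axis; with |CQ| = 22.9, Q = C + 22.9·(cos 68.10°, sin 68.10°) = (57.16, 28.77). CQ is perpendicular to QF; with |QF| = 8.2 on the left of CQ, F = Q + 8.2·(-0.9278, 0.3730) = (49.55, 31.83). Then cos ∠SQF = QS·QF / (|QS||QF|), giving 48.62°.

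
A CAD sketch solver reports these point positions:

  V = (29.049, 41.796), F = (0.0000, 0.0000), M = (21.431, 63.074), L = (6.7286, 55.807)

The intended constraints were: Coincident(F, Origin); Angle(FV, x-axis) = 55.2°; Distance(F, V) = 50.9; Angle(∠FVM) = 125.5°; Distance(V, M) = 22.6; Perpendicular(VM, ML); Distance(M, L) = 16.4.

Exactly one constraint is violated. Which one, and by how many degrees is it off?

Perpendicular(VM, ML) — off by 6.60°.

F = (0.00, 0.00) ✓; FV at 55.20° ✓; |FV| = 50.90 ✓; ∠FVM = 125.5° ✓; |VM| = 22.60 ✓; ∠(VM, ML) = 96.60° ✗; |ML| = 16.40 ✓.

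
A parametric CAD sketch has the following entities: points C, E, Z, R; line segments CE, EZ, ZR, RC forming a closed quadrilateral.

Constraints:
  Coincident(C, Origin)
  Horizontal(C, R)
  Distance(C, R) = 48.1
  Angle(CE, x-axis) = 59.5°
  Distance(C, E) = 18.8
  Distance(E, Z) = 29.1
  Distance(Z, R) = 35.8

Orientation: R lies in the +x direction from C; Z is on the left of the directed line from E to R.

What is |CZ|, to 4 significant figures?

46.82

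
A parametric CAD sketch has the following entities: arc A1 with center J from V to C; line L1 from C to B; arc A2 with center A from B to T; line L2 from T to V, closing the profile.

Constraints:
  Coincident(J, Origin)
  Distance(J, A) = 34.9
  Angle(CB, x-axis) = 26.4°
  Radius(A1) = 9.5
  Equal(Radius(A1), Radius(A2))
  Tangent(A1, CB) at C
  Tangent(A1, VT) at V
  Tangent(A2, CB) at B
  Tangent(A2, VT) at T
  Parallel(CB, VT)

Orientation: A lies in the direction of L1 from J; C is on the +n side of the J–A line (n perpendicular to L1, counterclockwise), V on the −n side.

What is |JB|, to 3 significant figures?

36.2

The slot axis is L1's direction at 26.4°, so u = (cos 26.4°, sin 26.4°) = (0.896, 0.445) and n = (−sin 26.4°, cos 26.4°) = (-0.445, 0.896). J is at the origin and A lies 34.9 along u from J, so A = 34.9·u = (31.3, 15.5). Tangency of A1 to both parallel lines with radius 9.5 puts C and V at J ± 9.5·n: C = (-4.22, 8.51), V = (4.22, -8.51). Equal radii place B and T the same way about A: B = A + 9.5·n = (27.0, 24.0), T = A − 9.5·n = (35.5, 7.01). Then |JB| = |B − J| = 36.2.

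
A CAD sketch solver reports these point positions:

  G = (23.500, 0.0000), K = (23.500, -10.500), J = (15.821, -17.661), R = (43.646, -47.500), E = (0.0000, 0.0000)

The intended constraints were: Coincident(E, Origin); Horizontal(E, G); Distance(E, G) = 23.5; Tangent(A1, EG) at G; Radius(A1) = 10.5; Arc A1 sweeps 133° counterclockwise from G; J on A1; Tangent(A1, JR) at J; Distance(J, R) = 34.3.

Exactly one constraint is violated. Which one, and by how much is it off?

Distance(J, R) = 34.3 — off by 6.50.

E = (0.00, 0.00) ✓; E.y = 0.00, G.y = 0.00 ✓; |EG| = 23.50 ✓; ∠(KG, GE) = 90.00° ✓; |KG| = 10.50 ✓; bearing(K→J) − bearing(K→G) = 133.0° ✓; |KJ| = 10.50 ✓; ∠(KJ, JR) = 90.00° ✓; |JR| = 40.80 ✗.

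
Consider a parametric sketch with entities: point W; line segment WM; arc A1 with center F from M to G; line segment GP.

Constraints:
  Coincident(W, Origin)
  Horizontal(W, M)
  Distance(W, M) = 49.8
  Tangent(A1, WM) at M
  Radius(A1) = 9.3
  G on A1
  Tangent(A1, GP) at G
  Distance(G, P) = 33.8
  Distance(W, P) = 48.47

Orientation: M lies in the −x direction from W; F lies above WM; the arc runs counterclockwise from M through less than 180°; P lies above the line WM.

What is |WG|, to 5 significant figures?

41.490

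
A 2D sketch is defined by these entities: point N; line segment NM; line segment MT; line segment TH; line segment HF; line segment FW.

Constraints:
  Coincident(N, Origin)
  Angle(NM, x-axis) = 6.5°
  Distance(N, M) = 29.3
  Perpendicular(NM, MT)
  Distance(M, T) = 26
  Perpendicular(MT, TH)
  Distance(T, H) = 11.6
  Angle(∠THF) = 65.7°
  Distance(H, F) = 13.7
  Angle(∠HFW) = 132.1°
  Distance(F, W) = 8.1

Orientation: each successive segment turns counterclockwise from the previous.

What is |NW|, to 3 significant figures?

33.0

N is at the origin; NM runs at 6.5° with length 29.3, so M = (29.1, 3.32). NM is perpendicular to MT, so MT runs at 96.5°; with |MT| = 26.0, T = (26.2, 29.1). MT is perpendicular to TH, so TH runs at -174°; with |TH| = 11.6, H = (14.6, 27.8). ∠THF = 65.7° gives HF at -59.2° from the x-axis; with |HF| = 13.7, F = (21.7, 16.1). ∠HFW = 132.1° gives FW at -11.3° from the x-axis; with |FW| = 8.1, W = (29.6, 14.5). Then |NW| = |W − N| = 33.0.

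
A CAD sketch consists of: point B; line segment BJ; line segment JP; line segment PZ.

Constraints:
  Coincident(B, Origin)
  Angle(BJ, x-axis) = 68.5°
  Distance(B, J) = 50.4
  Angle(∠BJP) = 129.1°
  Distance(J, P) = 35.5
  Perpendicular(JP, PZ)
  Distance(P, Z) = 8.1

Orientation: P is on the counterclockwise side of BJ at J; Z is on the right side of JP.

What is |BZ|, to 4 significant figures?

82.20

B is at the origin; BJ runs at 68.5° with length 50.4, so J = 50.4·(cos 68.5°, sin 68.5°) = (18.47, 46.89). ∠BJP = 129.1°, so JP runs at 68.5° + (180° − 129.1°) = 119.4° from the x-axis; with |JP| = 35.5, P = J + 35.5·(cos 119.4°, sin 119.4°) = (1.045, 77.82). JP is perpendicular to PZ; with |PZ| = 8.1 on the right of JP, Z = P + 8.1·(0.8712, 0.4909) = (8.101, 81.80). Then |BZ| = |Z − B| = 82.20.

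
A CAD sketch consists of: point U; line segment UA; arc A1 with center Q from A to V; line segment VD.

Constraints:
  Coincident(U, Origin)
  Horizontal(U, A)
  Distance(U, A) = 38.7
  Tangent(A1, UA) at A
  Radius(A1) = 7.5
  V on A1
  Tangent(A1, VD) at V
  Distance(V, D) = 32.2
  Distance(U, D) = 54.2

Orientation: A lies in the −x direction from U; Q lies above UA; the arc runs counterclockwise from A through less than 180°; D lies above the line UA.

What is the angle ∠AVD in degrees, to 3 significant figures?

131°

U is at the origin; U and A share the same y with |UA| = 38.7 and A on the −x side, so A = (-38.7, 0.00). Tangency of A1 to UA means the radius QA is perpendicular to UA, so Q = A + (0, 7.5) = (-38.7, 7.50). Since QV ⟂ VD (tangency), |QD| = √(7.5² + 32.2²) = 33.1 regardless of where V sits on A1. So D lies on both circle(U, 54.2) and circle(Q, 33.1); the above-UA intersection is D = (-36.1, 40.5). V is the foot of the tangent from D: V = (-31.3, 8.61).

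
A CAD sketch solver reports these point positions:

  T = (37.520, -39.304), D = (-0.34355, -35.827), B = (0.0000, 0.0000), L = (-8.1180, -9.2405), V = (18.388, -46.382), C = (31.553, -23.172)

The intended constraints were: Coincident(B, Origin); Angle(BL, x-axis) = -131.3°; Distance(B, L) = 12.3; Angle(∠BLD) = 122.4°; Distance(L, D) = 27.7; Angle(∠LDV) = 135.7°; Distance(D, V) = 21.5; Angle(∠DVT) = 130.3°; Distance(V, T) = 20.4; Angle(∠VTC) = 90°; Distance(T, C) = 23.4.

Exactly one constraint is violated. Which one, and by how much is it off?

Distance(T, C) = 23.4 — off by 6.20.

B = (0.00, 0.00) ✓; BL at -131.3° ✓; |BL| = 12.30 ✓; ∠BLD = 122.4° ✓; |LD| = 27.70 ✓; ∠LDV = 135.7° ✓; |DV| = 21.50 ✓; ∠DVT = 130.3° ✓; |VT| = 20.40 ✓; ∠VTC = 90.00° ✓; |TC| = 17.20 ✗.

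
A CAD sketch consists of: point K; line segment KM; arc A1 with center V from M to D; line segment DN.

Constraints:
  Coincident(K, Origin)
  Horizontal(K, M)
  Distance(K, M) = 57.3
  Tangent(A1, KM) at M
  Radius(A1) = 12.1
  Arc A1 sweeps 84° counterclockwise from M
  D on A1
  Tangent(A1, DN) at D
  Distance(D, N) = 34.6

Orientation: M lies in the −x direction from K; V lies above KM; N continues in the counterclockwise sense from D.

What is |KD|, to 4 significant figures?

46.55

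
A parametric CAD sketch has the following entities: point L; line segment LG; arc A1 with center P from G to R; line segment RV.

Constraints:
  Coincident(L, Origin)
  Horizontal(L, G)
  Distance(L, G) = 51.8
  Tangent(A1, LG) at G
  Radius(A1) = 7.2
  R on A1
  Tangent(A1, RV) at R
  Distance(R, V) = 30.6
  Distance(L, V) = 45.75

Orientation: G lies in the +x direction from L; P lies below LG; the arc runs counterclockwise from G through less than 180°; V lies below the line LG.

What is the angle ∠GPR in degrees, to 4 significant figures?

65.60°

Checks: |PG| = 7.200 ✓; |PR| = 7.200 ✓; ∠(PR, RV) = 90.00° ✓; |RV| = 30.60 ✓; |LV| = 45.75 ✓.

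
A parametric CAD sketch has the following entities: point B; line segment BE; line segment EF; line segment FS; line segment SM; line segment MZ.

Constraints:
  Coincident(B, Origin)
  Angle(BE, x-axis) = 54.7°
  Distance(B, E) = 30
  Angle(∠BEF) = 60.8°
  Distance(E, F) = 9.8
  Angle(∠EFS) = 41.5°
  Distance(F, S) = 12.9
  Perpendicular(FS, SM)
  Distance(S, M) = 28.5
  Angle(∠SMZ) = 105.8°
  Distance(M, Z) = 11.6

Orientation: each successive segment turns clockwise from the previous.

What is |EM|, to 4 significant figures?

22.70

∠EFS = 41.5° gives FS at 157.0° from the x-axis; with |FS| = 12.9, S = (9.680, 20.68). FS is perpendicular to SM, so SM runs at 67.00°; with |SM| = 28.5, M = (20.82, 46.91). Then |EM| = |M − E| = 22.70.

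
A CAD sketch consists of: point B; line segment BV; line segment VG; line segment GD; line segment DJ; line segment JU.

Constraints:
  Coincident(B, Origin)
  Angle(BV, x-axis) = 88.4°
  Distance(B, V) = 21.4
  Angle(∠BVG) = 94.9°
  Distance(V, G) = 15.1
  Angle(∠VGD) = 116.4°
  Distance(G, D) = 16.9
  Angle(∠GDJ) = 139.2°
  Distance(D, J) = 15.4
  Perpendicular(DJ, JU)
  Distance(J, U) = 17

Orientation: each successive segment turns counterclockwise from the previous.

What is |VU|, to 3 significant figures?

25.9

B is at the origin; BV runs at 88.4° with length 21.4, so V = (0.598, 21.4). ∠BVG = 94.9° gives VG at 174° from the x-axis; with |VG| = 15.1, G = (-14.4, 23.1). ∠VGD = 116.4° gives GD at -123° from the x-axis; with |GD| = 16.9, D = (-23.6, 8.91). ∠GDJ = 139.2° gives DJ at -82.1° from the x-axis; with |DJ| = 15.4, J = (-21.5, -6.34). The perpendicularity gives JU at right angles to DJ, so JU runs at 7.90°; with |JU| = 17.0, U = (-4.63, -4.01). Then |VU| = |U − V| = 25.9.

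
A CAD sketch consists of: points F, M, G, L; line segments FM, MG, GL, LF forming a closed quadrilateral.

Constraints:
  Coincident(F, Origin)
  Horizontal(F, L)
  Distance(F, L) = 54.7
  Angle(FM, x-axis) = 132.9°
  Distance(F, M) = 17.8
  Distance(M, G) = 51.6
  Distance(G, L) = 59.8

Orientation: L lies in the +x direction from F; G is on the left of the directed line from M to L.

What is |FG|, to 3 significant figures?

55.8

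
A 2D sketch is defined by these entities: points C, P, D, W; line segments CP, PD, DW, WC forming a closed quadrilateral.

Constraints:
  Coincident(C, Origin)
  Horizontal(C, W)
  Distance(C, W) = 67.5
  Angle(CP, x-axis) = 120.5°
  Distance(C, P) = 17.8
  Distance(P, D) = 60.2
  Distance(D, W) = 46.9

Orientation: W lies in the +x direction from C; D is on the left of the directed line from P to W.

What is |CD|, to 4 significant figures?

61.29

Checks: |CW| = 67.50 ✓; |CP| = 17.80 ✓; |PD| = 60.20 ✓; |DW| = 46.90 ✓.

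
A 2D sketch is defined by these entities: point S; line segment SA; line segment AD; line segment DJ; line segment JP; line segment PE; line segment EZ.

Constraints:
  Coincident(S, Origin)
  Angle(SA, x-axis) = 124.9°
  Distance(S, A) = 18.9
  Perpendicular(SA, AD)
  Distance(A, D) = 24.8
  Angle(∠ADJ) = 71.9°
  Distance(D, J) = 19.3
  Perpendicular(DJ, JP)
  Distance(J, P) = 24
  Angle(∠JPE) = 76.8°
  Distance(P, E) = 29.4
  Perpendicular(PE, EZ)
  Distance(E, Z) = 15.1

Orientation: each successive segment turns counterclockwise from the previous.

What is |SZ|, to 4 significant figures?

34.98

∠JPE = 76.8° gives PE at 156.2° from the x-axis; with |PE| = 29.4, E = (-28.20, 20.73). PE is perpendicular to EZ, so EZ runs at -113.8°; with |EZ| = 15.1, Z = (-34.29, 6.912). Then |SZ| = |Z − S| = 34.98.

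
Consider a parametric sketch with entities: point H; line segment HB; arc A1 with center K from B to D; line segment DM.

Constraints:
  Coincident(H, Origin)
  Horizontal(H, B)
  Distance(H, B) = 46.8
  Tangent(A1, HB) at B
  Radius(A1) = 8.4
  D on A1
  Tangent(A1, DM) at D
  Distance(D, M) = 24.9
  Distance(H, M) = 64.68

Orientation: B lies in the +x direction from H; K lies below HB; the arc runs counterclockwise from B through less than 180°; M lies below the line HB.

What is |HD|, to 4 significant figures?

42.41

Checks: |HB| = 46.80 ✓; |KD| = 8.400 ✓; ∠(KD, DM) = 90.00° ✓; |DM| = 24.90 ✓; |HM| = 64.68 ✓.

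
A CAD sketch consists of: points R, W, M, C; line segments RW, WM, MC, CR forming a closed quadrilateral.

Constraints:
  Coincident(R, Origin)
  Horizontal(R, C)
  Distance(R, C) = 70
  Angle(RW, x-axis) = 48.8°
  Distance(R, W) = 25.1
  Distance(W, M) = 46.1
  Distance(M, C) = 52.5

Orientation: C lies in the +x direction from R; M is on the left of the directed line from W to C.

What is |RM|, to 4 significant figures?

71.05

R is at the origin; R and C share the same y with |RC| = 70.0 and C in +x, so C = (70.0, 0). RW runs at 48.8° with |RW| = 25.1, so W = (16.53, 18.89). M is determined by |WM| = 46.1 and |MC| = 52.5 together: it lies at the intersection of circle(W, 46.1) and circle(C, 52.5). With |WC| = 56.70, the foot of the radical line on WC is 22.79 from W and the perpendicular offset is √(46.1² − 22.79²) = 40.07. Taking the left-of-WC solution: M = (51.37, 49.08).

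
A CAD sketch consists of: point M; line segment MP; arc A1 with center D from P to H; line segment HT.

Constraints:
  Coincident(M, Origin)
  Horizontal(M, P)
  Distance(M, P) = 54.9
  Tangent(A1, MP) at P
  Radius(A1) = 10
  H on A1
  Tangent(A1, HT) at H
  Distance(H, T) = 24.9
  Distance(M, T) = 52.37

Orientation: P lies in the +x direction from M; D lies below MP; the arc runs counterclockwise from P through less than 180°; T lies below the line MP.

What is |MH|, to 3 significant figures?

45.8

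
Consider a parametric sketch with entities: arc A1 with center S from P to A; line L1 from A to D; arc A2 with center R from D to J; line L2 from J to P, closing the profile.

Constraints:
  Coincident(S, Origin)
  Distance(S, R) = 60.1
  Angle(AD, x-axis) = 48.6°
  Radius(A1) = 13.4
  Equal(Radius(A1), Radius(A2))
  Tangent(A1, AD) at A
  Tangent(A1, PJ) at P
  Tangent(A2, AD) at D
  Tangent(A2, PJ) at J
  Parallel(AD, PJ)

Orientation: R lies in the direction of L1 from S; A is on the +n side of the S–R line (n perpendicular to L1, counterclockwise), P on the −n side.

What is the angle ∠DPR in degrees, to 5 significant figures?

11.464°

The slot axis is L1's direction at 48.6°, so u = (cos 48.6°, sin 48.6°) = (0.66131, 0.75011) and n = (−sin 48.6°, cos 48.6°) = (-0.75011, 0.66131). S is at the origin and R lies 60.1 along u from S, so R = 60.1·u = (39.745, 45.082). Tangency of A1 to both parallel lines with radius 13.4 puts A and P at S ± 13.4·n: A = (-10.051, 8.8616), P = (10.051, -8.8616). Equal radii place D and J the same way about R: D = R + 13.4·n = (29.693, 53.943), J = R − 13.4·n = (49.796, 36.220). Then cos ∠DPR = PD·PR / (|PD||PR|), giving 11.464°.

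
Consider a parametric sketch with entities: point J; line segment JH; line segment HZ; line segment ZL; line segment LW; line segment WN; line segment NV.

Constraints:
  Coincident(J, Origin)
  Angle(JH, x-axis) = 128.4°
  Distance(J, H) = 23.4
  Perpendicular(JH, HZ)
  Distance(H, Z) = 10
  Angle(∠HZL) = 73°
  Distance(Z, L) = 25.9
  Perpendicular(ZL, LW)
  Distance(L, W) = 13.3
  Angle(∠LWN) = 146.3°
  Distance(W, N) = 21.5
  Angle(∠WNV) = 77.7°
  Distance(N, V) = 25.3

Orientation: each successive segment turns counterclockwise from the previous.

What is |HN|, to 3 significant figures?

24.3

J is at the origin; JH runs at 128.4° with length 23.4, so H = (-14.5, 18.3). JH ⟂ HZ, so HZ runs at -142°; with |HZ| = 10.0, Z = (-22.4, 12.1). ∠HZL = 73.0° gives ZL at -34.6° from the x-axis; with |ZL| = 25.9, L = (-1.05, -2.58). ZL ⟂ LW, so LW runs at 55.4°; with |LW| = 13.3, W = (6.50, 8.37). ∠LWN = 146.3° gives WN at 89.1° from the x-axis; with |WN| = 21.5, N = (6.84, 29.9). Then |HN| = |N − H| = 24.3.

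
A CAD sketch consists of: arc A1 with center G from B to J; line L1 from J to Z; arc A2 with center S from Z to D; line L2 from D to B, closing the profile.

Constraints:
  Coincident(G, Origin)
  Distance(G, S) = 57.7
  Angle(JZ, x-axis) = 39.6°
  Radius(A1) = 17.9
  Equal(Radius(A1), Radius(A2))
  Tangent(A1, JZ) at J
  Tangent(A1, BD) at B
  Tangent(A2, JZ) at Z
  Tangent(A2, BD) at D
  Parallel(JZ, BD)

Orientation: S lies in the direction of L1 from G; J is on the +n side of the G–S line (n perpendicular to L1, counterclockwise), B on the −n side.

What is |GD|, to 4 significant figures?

60.41

The slot axis is L1's direction at 39.6°, so u = (cos 39.6°, sin 39.6°) = (0.7705, 0.6374) and n = (−sin 39.6°, cos 39.6°) = (-0.6374, 0.7705). G is at the origin and S lies 57.7 along u from G, so S = 57.7·u = (44.46, 36.78). Tangency of A1 to both parallel lines with radius 17.9 puts J and B at G ± 17.9·n: J = (-11.41, 13.79), B = (11.41, -13.79). Equal radii place Z and D the same way about S: Z = S + 17.9·n = (33.05, 50.57), D = S − 17.9·n = (55.87, 22.99). Then |GD| = |D − G| = 60.41.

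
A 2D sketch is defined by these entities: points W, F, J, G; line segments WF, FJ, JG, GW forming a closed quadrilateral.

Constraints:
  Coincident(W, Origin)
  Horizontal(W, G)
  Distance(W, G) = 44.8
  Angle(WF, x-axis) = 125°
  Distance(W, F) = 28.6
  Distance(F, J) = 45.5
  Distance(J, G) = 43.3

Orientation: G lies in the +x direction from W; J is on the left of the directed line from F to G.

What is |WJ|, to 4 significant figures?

47.16

Checks: |FJ| = 45.50 ✓; |JG| = 43.30 ✓.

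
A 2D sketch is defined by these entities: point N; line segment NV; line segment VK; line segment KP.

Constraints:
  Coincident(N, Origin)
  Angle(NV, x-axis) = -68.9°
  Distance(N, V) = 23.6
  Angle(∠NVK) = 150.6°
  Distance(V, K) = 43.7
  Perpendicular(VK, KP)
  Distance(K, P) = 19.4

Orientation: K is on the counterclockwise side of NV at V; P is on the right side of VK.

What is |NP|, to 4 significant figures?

71.34

∠NVK = 150.6°, so VK runs at -68.9° + (180° − 150.6°) = -39.50° from the x-axis; with |VK| = 43.7, K = V + 43.7·(cos -39.50°, sin -39.50°) = (42.22, -49.81). VK is perpendicular to KP; with |KP| = 19.4 on the right of VK, P = K + 19.4·(-0.6361, -0.7716) = (29.88, -64.78). Then |NP| = |P − N| = 71.34.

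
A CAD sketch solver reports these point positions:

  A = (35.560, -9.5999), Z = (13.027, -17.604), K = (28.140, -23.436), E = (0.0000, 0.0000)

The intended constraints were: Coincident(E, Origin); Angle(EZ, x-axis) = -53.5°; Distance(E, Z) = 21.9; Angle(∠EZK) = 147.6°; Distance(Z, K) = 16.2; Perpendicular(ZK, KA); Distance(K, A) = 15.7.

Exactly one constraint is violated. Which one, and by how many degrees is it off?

Perpendicular(ZK, KA) — off by 7.10°.

E = (0.00, 0.00) ✓; EZ at -53.50° ✓; |EZ| = 21.90 ✓; ∠EZK = 147.6° ✓; |ZK| = 16.20 ✓; ∠(ZK, KA) = 82.90° ✗; |KA| = 15.70 ✓.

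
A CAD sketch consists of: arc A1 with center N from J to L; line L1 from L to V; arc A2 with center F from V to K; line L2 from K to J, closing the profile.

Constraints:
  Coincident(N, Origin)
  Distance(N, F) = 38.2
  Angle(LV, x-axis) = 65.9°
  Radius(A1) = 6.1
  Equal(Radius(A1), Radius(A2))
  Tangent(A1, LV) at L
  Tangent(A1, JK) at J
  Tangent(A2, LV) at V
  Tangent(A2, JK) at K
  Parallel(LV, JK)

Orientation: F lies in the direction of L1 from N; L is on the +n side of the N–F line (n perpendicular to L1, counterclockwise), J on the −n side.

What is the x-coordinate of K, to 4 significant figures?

21.17

The slot axis is L1's direction at 65.9°, so u = (cos 65.9°, sin 65.9°) = (0.4083, 0.9128) and n = (−sin 65.9°, cos 65.9°) = (-0.9128, 0.4083). N is at the origin and F lies 38.2 along u from N, so F = 38.2·u = (15.60, 34.87). Tangency of A1 to both parallel lines with radius 6.1 puts L and J at N ± 6.1·n: L = (-5.568, 2.491), J = (5.568, -2.491). Equal radii place V and K the same way about F: V = F + 6.1·n = (10.03, 37.36), K = F − 6.1·n = (21.17, 32.38). So K.x = 21.17.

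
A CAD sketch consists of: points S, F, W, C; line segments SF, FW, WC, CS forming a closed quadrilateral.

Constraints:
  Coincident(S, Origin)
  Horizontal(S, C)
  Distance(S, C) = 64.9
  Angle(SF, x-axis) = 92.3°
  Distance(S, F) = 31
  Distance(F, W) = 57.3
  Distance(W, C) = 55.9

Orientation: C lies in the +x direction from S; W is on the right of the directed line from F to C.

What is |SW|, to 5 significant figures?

28.136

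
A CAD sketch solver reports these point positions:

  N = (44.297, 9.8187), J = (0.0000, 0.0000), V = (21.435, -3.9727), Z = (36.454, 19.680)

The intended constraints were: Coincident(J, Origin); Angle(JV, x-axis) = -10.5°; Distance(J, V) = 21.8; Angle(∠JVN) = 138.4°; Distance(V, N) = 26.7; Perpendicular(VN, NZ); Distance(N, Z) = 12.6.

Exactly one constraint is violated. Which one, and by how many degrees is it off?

Perpendicular(VN, NZ) — off by 7.40°.

J = (0.00, 0.00) ✓; JV at -10.50° ✓; |JV| = 21.80 ✓; ∠JVN = 138.4° ✓; |VN| = 26.70 ✓; ∠(VN, NZ) = 97.40° ✗; |NZ| = 12.60 ✓.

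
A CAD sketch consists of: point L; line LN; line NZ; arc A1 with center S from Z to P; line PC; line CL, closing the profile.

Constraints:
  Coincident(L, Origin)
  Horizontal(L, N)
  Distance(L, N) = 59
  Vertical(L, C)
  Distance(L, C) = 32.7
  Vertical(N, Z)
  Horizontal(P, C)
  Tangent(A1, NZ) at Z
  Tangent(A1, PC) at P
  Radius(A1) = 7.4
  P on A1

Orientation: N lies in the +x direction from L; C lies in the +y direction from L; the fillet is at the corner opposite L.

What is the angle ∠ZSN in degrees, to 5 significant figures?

73.696°

The virtual corner opposite L is at (59.000, 32.700). Tangency of A1 to NZ means the radius SZ is perpendicular to NZ and the tangent condition forces SP to be normal to PC, with radius 7.4, so the center S sits 7.4 in from both sides at S = (51.600, 25.300). That places the tangent points at Z = (59.000, 25.300) on NZ and P = (51.600, 32.700) on PC. Then cos ∠ZSN = SZ·SN / (|SZ||SN|), giving 73.696°.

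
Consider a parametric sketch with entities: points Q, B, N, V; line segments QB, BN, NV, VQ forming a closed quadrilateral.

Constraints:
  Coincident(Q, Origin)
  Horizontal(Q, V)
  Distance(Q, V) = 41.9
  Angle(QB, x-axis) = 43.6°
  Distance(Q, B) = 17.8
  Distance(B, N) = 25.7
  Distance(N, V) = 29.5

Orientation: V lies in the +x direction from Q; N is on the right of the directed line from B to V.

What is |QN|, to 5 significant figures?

20.461

Checks: |BN| = 25.70 ✓; |NV| = 29.50 ✓.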